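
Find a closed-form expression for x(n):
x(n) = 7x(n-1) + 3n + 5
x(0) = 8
First-order linear with linear forcing.
Homogeneous solution: x_h(n) = A·(7)^n.
Try particular x_p(n) = pn + q. Substituting:
  pn + q = 7(p(n-1) + q) + 3n + 5.
Matching the n-coefficient: p = 7p + 3 ⇒ p = - \frac{1}{2}.
Matching constants: q = -7p + 7q + 5 ⇒ q = - \frac{17}{12}.
General: x(n) = A·(7)^n - \frac{n}{2} - \frac{17}{12}.
Apply x(0) = 8: A - \frac{17}{12} = 8 ⇒ A = \frac{113}{12}.
So x(n) = \frac{113 \cdot 7^{n}}{12} - \frac{n}{2} - \frac{17}{12}.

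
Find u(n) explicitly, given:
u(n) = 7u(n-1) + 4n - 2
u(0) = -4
First-order linear with linear forcing.
Homogeneous solution: u_h(n) = A·(7)^n.
Try particular u_p(n) = pn + q. Substituting:
  pn + q = 7(p(n-1) + q) + 4n - 2.
Matching the n-coefficient: p = 7p + 4 ⇒ p = - \frac{2}{3}.
Matching constants: q = -7p + 7q - 2 ⇒ q = - \frac{4}{9}.
General: u(n) = A·(7)^n - \frac{2 n}{3} - \frac{4}{9}.
Apply u(0) = -4: A - \frac{4}{9} = -4 ⇒ A = - \frac{32}{9}.
So u(n) = - \frac{32 \cdot 7^{n}}{9} - \frac{2 n}{3} - \frac{4}{9}.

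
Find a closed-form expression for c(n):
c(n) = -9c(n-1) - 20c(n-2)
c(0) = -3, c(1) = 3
Characteristic equation: x² + 9x + 20 = 0, which factors as (x - (-5))(x - (-4)) = 0.
Roots r₁ = -5, r₂ = -4 (distinct).
General solution: c(n) = A·(-5)^n + B·(-4)^n.
From c(0) = -3: A + B = -3.
From c(1) = 3: -5A - 4B = 3.
Solving: A = 9, B = -12.
So c(n) = - 12 \left(-4\right)^{n} + 9 \left(-5\right)^{n}.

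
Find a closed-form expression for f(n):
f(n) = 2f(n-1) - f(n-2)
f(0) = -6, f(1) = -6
Characteristic equation: x² - 2x + 1 = 0, which is (x - (1))².
Repeated root r = 1.
General solution: f(n) = (A + Bn)·(1)^n.
From f(0) = -6: A = -6.
From f(1) = -6: (A + B)·(1) = -6 ⇒ B = 0.
So f(n) = \left(-6\right) \cdot (1)^n.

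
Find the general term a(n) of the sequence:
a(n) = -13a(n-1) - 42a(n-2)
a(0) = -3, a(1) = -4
Characteristic equation: x² + 13x + 42 = 0, which factors as (x - (-6))(x - (-7)) = 0.
Roots r₁ = -6, r₂ = -7 (distinct).
General solution: a(n) = A·(-6)^n + B·(-7)^n.
From a(0) = -3: A + B = -3.
From a(1) = -4: -6A - 7B = -4.
Solving: A = -25, B = 22.
So a(n) = - 25 \left(-6\right)^{n} + 22 \left(-7\right)^{n}.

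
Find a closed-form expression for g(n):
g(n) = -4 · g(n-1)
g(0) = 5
Pure geometric recurrence with ratio -4.
By induction g(n) = g(0) · (-4)^n = 5 \left(-4\right)^{n}.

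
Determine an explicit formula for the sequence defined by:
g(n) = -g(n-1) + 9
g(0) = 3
First-order linear non-homogeneous.
Homogeneous solution: g_h(n) = A·(-1)^n.
Try constant particular solution g_p = K: K = -K + 9 ⇒ K = \frac{9}{2}.
General: g(n) = A·(-1)^n + \frac{9}{2}.
Apply g(0) = 3: A + \frac{9}{2} = 3 ⇒ A = - \frac{3}{2}.
So g(n) = \frac{9}{2} - \frac{3 \left(-1\right)^{n}}{2}.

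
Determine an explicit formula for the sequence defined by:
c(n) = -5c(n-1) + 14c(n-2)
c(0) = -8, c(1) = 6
Characteristic equation: x² + 5x - 14 = 0, which factors as (x - (-7))(x - (2)) = 0.
Roots r₁ = -7, r₂ = 2 (distinct).
General solution: c(n) = A·(-7)^n + B·(2)^n.
From c(0) = -8: A + B = -8.
From c(1) = 6: -7A + 2B = 6.
Solving: A = - \frac{22}{9}, B = - \frac{50}{9}.
So c(n) = - \frac{22 \left(-7\right)^{n}}{9} - \frac{50 \cdot 2^{n}}{9}.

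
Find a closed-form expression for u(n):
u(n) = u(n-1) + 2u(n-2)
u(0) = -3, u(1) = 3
Characteristic equation: x² - x - 2 = 0, which factors as (x - (2))(x - (-1)) = 0.
Roots r₁ = 2, r₂ = -1 (distinct).
General solution: u(n) = A·(2)^n + B·(-1)^n.
From u(0) = -3: A + B = -3.
From u(1) = 3: 2A - B = 3.
Solving: A = 0, B = -3.
So u(n) = - 3 \left(-1\right)^{n}.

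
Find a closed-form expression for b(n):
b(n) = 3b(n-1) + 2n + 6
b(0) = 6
First-order linear with linear forcing.
Homogeneous solution: b_h(n) = A·(3)^n.
Try particular b_p(n) = pn + q. Substituting:
  pn + q = 3(p(n-1) + q) + 2n + 6.
Matching the n-coefficient: p = 3p + 2 ⇒ p = -1.
Matching constants: q = -3p + 3q + 6 ⇒ q = - \frac{9}{2}.
General: b(n) = A·(3)^n - n - \frac{9}{2}.
Apply b(0) = 6: A - \frac{9}{2} = 6 ⇒ A = \frac{21}{2}.
So b(n) = \frac{21 \cdot 3^{n}}{2} - n - \frac{9}{2}.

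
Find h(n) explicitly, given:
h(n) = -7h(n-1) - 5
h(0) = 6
First-order linear non-homogeneous.
Homogeneous solution: h_h(n) = A·(-7)^n.
Try constant particular solution h_p = K: K = -7K - 5 ⇒ K = - \frac{5}{8}.
General: h(n) = A·(-7)^n - \frac{5}{8}.
Apply h(0) = 6: A - \frac{5}{8} = 6 ⇒ A = \frac{53}{8}.
So h(n) = \frac{53 \left(-7\right)^{n}}{8} - \frac{5}{8}.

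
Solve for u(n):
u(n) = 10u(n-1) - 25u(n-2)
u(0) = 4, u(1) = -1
Characteristic equation: x² - 10x + 25 = 0, which is (x - (5))².
Repeated root r = 5.
General solution: u(n) = (A + Bn)·(5)^n.
From u(0) = 4: A = 4.
From u(1) = -1: (A + B)·(5) = -1 ⇒ B = - \frac{21}{5}.
So u(n) = \left(4 - \frac{21 n}{5}\right) \cdot (5)^n.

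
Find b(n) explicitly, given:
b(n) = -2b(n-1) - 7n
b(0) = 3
First-order linear with linear forcing.
Homogeneous solution: b_h(n) = A·(-2)^n.
Try particular b_p(n) = pn + q. Substituting:
  pn + q = -2(p(n-1) + q) - 7n.
Matching the n-coefficient: p = -2p - 7 ⇒ p = - \frac{7}{3}.
Matching constants: q = 2p - 2q ⇒ q = - \frac{14}{9}.
General: b(n) = A·(-2)^n - \frac{7 n}{3} - \frac{14}{9}.
Apply b(0) = 3: A - \frac{14}{9} = 3 ⇒ A = \frac{41}{9}.
So b(n) = \frac{41 \left(-2\right)^{n}}{9} - \frac{7 n}{3} - \frac{14}{9}.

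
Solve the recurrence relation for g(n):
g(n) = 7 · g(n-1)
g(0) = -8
Pure geometric recurrence with ratio 7.
By induction g(n) = g(0) · (7)^n = - 8 \cdot 7^{n}.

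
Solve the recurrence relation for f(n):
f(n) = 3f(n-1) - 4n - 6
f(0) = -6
First-order linear with linear forcing.
Homogeneous solution: f_h(n) = A·(3)^n.
Try particular f_p(n) = pn + q. Substituting:
  pn + q = 3(p(n-1) + q) - 4n - 6.
Matching the n-coefficient: p = 3p - 4 ⇒ p = 2.
Matching constants: q = -3p + 3q - 6 ⇒ q = 6.
General: f(n) = A·(3)^n + 2 n + 6.
Apply f(0) = -6: A + 6 = -6 ⇒ A = -12.
So f(n) = - 12 \cdot 3^{n} + 2 n + 6.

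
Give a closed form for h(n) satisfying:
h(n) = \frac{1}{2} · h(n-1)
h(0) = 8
Pure geometric recurrence with ratio \frac{1}{2}.
By induction h(n) = h(0) · (\frac{1}{2})^n = 8 \cdot 2^{- n}.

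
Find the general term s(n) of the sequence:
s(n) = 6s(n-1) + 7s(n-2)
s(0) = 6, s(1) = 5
Characteristic equation: x² - 6x - 7 = 0, which factors as (x - (-1))(x - (7)) = 0.
Roots r₁ = -1, r₂ = 7 (distinct).
General solution: s(n) = A·(-1)^n + B·(7)^n.
From s(0) = 6: A + B = 6.
From s(1) = 5: -A + 7B = 5.
Solving: A = \frac{37}{8}, B = \frac{11}{8}.
So s(n) = \frac{37 \left(-1\right)^{n}}{8} + \frac{11 \cdot 7^{n}}{8}.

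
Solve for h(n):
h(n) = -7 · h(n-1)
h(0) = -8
Pure geometric recurrence with ratio -7.
By induction h(n) = h(0) · (-7)^n = - 8 \left(-7\right)^{n}.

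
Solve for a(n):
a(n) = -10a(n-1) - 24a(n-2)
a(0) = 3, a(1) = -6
Characteristic equation: x² + 10x + 24 = 0, which factors as (x - (-4))(x - (-6)) = 0.
Roots r₁ = -4, r₂ = -6 (distinct).
General solution: a(n) = A·(-4)^n + B·(-6)^n.
From a(0) = 3: A + B = 3.
From a(1) = -6: -4A - 6B = -6.
Solving: A = 6, B = -3.
So a(n) = 6 \left(-4\right)^{n} - 3 \left(-6\right)^{n}.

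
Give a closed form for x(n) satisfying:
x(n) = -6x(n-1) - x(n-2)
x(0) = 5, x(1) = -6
Characteristic equation: x² + 6x + 1 = 0.
Discriminant Δ = (-6)² + 4·(-1) = 32.
Roots r₁,₂ = (-6 ± √32)/2, so r₁ = -3 + 2 \sqrt{2}, r₂ = -3 - 2 \sqrt{2}.
General solution: x(n) = A·r₁^n + B·r₂^n.
From the initial conditions, A + B = 5 and r₁A + r₂B = -6.
Since r₁ - r₂ = √32: A = (-6 - (5)r₂)/√32 = \frac{9 \sqrt{2}}{8} + \frac{5}{2}, and B = 5 - A = \frac{5}{2} - \frac{9 \sqrt{2}}{8}.
So x(n) = \left(\frac{9 \sqrt{2}}{8} + \frac{5}{2}\right)\left(-3 + 2 \sqrt{2}\right)^n + \left(\frac{5}{2} - \frac{9 \sqrt{2}}{8}\right)\left(-3 - 2 \sqrt{2}\right)^n.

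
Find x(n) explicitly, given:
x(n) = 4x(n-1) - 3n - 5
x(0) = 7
First-order linear with linear forcing.
Homogeneous solution: x_h(n) = A·(4)^n.
Try particular x_p(n) = pn + q. Substituting:
  pn + q = 4(p(n-1) + q) - 3n - 5.
Matching the n-coefficient: p = 4p - 3 ⇒ p = 1.
Matching constants: q = -4p + 4q - 5 ⇒ q = 3.
General: x(n) = A·(4)^n + n + 3.
Apply x(0) = 7: A + 3 = 7 ⇒ A = 4.
So x(n) = 4 \cdot 4^{n} + n + 3.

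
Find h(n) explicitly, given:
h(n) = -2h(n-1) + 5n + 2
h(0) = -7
First-order linear with linear forcing.
Homogeneous solution: h_h(n) = A·(-2)^n.
Try particular h_p(n) = pn + q. Substituting:
  pn + q = -2(p(n-1) + q) + 5n + 2.
Matching the n-coefficient: p = -2p + 5 ⇒ p = \frac{5}{3}.
Matching constants: q = 2p - 2q + 2 ⇒ q = \frac{16}{9}.
General: h(n) = A·(-2)^n + \frac{5 n}{3} + \frac{16}{9}.
Apply h(0) = -7: A + \frac{16}{9} = -7 ⇒ A = - \frac{79}{9}.
So h(n) = - \frac{79 \left(-2\right)^{n}}{9} + \frac{5 n}{3} + \frac{16}{9}.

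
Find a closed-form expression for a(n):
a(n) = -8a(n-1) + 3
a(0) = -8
First-order linear non-homogeneous.
Homogeneous solution: a_h(n) = A·(-8)^n.
Try constant particular solution a_p = K: K = -8K + 3 ⇒ K = \frac{1}{3}.
General: a(n) = A·(-8)^n + \frac{1}{3}.
Apply a(0) = -8: A + \frac{1}{3} = -8 ⇒ A = - \frac{25}{3}.
So a(n) = \frac{1}{3} - \frac{25 \left(-8\right)^{n}}{3}.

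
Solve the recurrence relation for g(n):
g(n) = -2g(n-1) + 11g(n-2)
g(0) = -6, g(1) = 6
Characteristic equation: x² + 2x - 11 = 0.
Discriminant Δ = (-2)² + 4·(11) = 48.
Roots r₁,₂ = (-2 ± √48)/2, so r₁ = -1 + 2 \sqrt{3}, r₂ = - 2 \sqrt{3} - 1.
General solution: g(n) = A·r₁^n + B·r₂^n.
From the initial conditions, A + B = -6 and r₁A + r₂B = 6.
Since r₁ - r₂ = √48: A = (6 - (-6)r₂)/√48 = -3, and B = -6 - A = -3.
So g(n) = \left(-3\right)\left(-1 + 2 \sqrt{3}\right)^n + \left(-3\right)\left(- 2 \sqrt{3} - 1\right)^n.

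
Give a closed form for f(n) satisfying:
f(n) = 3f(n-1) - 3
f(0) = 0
First-order linear non-homogeneous.
Homogeneous solution: f_h(n) = A·(3)^n.
Try constant particular solution f_p = K: K = 3K - 3 ⇒ K = \frac{3}{2}.
General: f(n) = A·(3)^n + \frac{3}{2}.
Apply f(0) = 0: A + \frac{3}{2} = 0 ⇒ A = - \frac{3}{2}.
So f(n) = \frac{3}{2} - \frac{3 \cdot 3^{n}}{2}.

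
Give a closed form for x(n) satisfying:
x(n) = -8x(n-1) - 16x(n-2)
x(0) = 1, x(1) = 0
Characteristic equation: x² + 8x + 16 = 0, which is (x - (-4))².
Repeated root r = -4.
General solution: x(n) = (A + Bn)·(-4)^n.
From x(0) = 1: A = 1.
From x(1) = 0: (A + B)·(-4) = 0 ⇒ B = -1.
So x(n) = \left(1 - n\right) \cdot (-4)^n.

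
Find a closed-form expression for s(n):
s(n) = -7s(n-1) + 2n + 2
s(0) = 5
First-order linear with linear forcing.
Homogeneous solution: s_h(n) = A·(-7)^n.
Try particular s_p(n) = pn + q. Substituting:
  pn + q = -7(p(n-1) + q) + 2n + 2.
Matching the n-coefficient: p = -7p + 2 ⇒ p = \frac{1}{4}.
Matching constants: q = 7p - 7q + 2 ⇒ q = \frac{15}{32}.
General: s(n) = A·(-7)^n + \frac{n}{4} + \frac{15}{32}.
Apply s(0) = 5: A + \frac{15}{32} = 5 ⇒ A = \frac{145}{32}.
So s(n) = \frac{145 \left(-7\right)^{n}}{32} + \frac{n}{4} + \frac{15}{32}.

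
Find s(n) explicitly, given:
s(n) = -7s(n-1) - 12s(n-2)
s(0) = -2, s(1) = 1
Characteristic equation: x² + 7x + 12 = 0, which factors as (x - (-3))(x - (-4)) = 0.
Roots r₁ = -3, r₂ = -4 (distinct).
General solution: s(n) = A·(-3)^n + B·(-4)^n.
From s(0) = -2: A + B = -2.
From s(1) = 1: -3A - 4B = 1.
Solving: A = -7, B = 5.
So s(n) = - 7 \left(-3\right)^{n} + 5 \left(-4\right)^{n}.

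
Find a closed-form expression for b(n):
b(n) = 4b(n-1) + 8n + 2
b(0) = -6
First-order linear with linear forcing.
Homogeneous solution: b_h(n) = A·(4)^n.
Try particular b_p(n) = pn + q. Substituting:
  pn + q = 4(p(n-1) + q) + 8n + 2.
Matching the n-coefficient: p = 4p + 8 ⇒ p = - \frac{8}{3}.
Matching constants: q = -4p + 4q + 2 ⇒ q = - \frac{38}{9}.
General: b(n) = A·(4)^n - \frac{8 n}{3} - \frac{38}{9}.
Apply b(0) = -6: A - \frac{38}{9} = -6 ⇒ A = - \frac{16}{9}.
So b(n) = - \frac{16 \cdot 4^{n}}{9} - \frac{8 n}{3} - \frac{38}{9}.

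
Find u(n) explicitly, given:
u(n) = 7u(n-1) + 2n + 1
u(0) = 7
First-order linear with linear forcing.
Homogeneous solution: u_h(n) = A·(7)^n.
Try particular u_p(n) = pn + q. Substituting:
  pn + q = 7(p(n-1) + q) + 2n + 1.
Matching the n-coefficient: p = 7p + 2 ⇒ p = - \frac{1}{3}.
Matching constants: q = -7p + 7q + 1 ⇒ q = - \frac{5}{9}.
General: u(n) = A·(7)^n - \frac{n}{3} - \frac{5}{9}.
Apply u(0) = 7: A - \frac{5}{9} = 7 ⇒ A = \frac{68}{9}.
So u(n) = \frac{68 \cdot 7^{n}}{9} - \frac{n}{3} - \frac{5}{9}.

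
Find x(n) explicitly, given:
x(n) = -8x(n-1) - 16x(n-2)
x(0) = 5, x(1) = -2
Characteristic equation: x² + 8x + 16 = 0, which is (x - (-4))².
Repeated root r = -4.
General solution: x(n) = (A + Bn)·(-4)^n.
From x(0) = 5: A = 5.
From x(1) = -2: (A + B)·(-4) = -2 ⇒ B = - \frac{9}{2}.
So x(n) = \left(5 - \frac{9 n}{2}\right) \cdot (-4)^n.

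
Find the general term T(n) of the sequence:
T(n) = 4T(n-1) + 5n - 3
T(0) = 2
First-order linear with linear forcing.
Homogeneous solution: T_h(n) = A·(4)^n.
Try particular T_p(n) = pn + q. Substituting:
  pn + q = 4(p(n-1) + q) + 5n - 3.
Matching the n-coefficient: p = 4p + 5 ⇒ p = - \frac{5}{3}.
Matching constants: q = -4p + 4q - 3 ⇒ q = - \frac{11}{9}.
General: T(n) = A·(4)^n - \frac{5 n}{3} - \frac{11}{9}.
Apply T(0) = 2: A - \frac{11}{9} = 2 ⇒ A = \frac{29}{9}.
So T(n) = \frac{29 \cdot 4^{n}}{9} - \frac{5 n}{3} - \frac{11}{9}.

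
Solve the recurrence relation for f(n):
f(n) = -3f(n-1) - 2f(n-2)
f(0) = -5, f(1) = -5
Characteristic equation: x² + 3x + 2 = 0, which factors as (x - (-2))(x - (-1)) = 0.
Roots r₁ = -2, r₂ = -1 (distinct).
General solution: f(n) = A·(-2)^n + B·(-1)^n.
From f(0) = -5: A + B = -5.
From f(1) = -5: -2A - B = -5.
Solving: A = 10, B = -15.
So f(n) = - 15 \left(-1\right)^{n} + 10 \left(-2\right)^{n}.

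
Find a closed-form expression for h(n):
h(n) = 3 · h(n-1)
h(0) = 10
Pure geometric recurrence with ratio 3.
By induction h(n) = h(0) · (3)^n = 10 \cdot 3^{n}.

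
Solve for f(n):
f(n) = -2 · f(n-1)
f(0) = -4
Pure geometric recurrence with ratio -2.
By induction f(n) = f(0) · (-2)^n = - 4 \left(-2\right)^{n}.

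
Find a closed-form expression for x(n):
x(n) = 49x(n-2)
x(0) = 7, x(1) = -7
Characteristic equation: x² - 49 = 0, which factors as (x - (7))(x - (-7)) = 0.
Roots r₁ = 7, r₂ = -7 (distinct).
General solution: x(n) = A·(7)^n + B·(-7)^n.
From x(0) = 7: A + B = 7.
From x(1) = -7: 7A - 7B = -7.
Solving: A = 3, B = 4.
So x(n) = 4 \left(-7\right)^{n} + 3 \cdot 7^{n}.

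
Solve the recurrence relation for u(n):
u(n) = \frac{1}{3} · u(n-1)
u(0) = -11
Pure geometric recurrence with ratio \frac{1}{3}.
By induction u(n) = u(0) · (\frac{1}{3})^n = - 11 \cdot 3^{- n}.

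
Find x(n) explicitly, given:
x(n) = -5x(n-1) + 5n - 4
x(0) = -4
First-order linear with linear forcing.
Homogeneous solution: x_h(n) = A·(-5)^n.
Try particular x_p(n) = pn + q. Substituting:
  pn + q = -5(p(n-1) + q) + 5n - 4.
Matching the n-coefficient: p = -5p + 5 ⇒ p = \frac{5}{6}.
Matching constants: q = 5p - 5q - 4 ⇒ q = \frac{1}{36}.
General: x(n) = A·(-5)^n + \frac{5 n}{6} + \frac{1}{36}.
Apply x(0) = -4: A + \frac{1}{36} = -4 ⇒ A = - \frac{145}{36}.
So x(n) = - \frac{145 \left(-5\right)^{n}}{36} + \frac{5 n}{6} + \frac{1}{36}.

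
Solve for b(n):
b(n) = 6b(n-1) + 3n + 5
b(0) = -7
First-order linear with linear forcing.
Homogeneous solution: b_h(n) = A·(6)^n.
Try particular b_p(n) = pn + q. Substituting:
  pn + q = 6(p(n-1) + q) + 3n + 5.
Matching the n-coefficient: p = 6p + 3 ⇒ p = - \frac{3}{5}.
Matching constants: q = -6p + 6q + 5 ⇒ q = - \frac{43}{25}.
General: b(n) = A·(6)^n - \frac{3 n}{5} - \frac{43}{25}.
Apply b(0) = -7: A - \frac{43}{25} = -7 ⇒ A = - \frac{132}{25}.
So b(n) = - \frac{132 \cdot 6^{n}}{25} - \frac{3 n}{5} - \frac{43}{25}.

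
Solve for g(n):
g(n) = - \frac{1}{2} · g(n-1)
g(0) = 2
Pure geometric recurrence with ratio - \frac{1}{2}.
By induction g(n) = g(0) · (- \frac{1}{2})^n = 2 \left(- \frac{1}{2}\right)^{n}.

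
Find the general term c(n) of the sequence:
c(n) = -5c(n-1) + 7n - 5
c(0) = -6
First-order linear with linear forcing.
Homogeneous solution: c_h(n) = A·(-5)^n.
Try particular c_p(n) = pn + q. Substituting:
  pn + q = -5(p(n-1) + q) + 7n - 5.
Matching the n-coefficient: p = -5p + 7 ⇒ p = \frac{7}{6}.
Matching constants: q = 5p - 5q - 5 ⇒ q = \frac{5}{36}.
General: c(n) = A·(-5)^n + \frac{7 n}{6} + \frac{5}{36}.
Apply c(0) = -6: A + \frac{5}{36} = -6 ⇒ A = - \frac{221}{36}.
So c(n) = - \frac{221 \left(-5\right)^{n}}{36} + \frac{7 n}{6} + \frac{5}{36}.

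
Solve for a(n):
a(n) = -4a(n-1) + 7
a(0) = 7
First-order linear non-homogeneous.
Homogeneous solution: a_h(n) = A·(-4)^n.
Try constant particular solution a_p = K: K = -4K + 7 ⇒ K = \frac{7}{5}.
General: a(n) = A·(-4)^n + \frac{7}{5}.
Apply a(0) = 7: A + \frac{7}{5} = 7 ⇒ A = \frac{28}{5}.
So a(n) = \frac{28 \left(-4\right)^{n}}{5} + \frac{7}{5}.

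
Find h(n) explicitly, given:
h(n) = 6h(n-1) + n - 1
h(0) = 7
First-order linear with linear forcing.
Homogeneous solution: h_h(n) = A·(6)^n.
Try particular h_p(n) = pn + q. Substituting:
  pn + q = 6(p(n-1) + q) + n - 1.
Matching the n-coefficient: p = 6p + 1 ⇒ p = - \frac{1}{5}.
Matching constants: q = -6p + 6q - 1 ⇒ q = - \frac{1}{25}.
General: h(n) = A·(6)^n - \frac{n}{5} - \frac{1}{25}.
Apply h(0) = 7: A - \frac{1}{25} = 7 ⇒ A = \frac{176}{25}.
So h(n) = \frac{176 \cdot 6^{n}}{25} - \frac{n}{5} - \frac{1}{25}.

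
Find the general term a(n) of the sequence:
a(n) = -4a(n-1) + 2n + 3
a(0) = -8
First-order linear with linear forcing.
Homogeneous solution: a_h(n) = A·(-4)^n.
Try particular a_p(n) = pn + q. Substituting:
  pn + q = -4(p(n-1) + q) + 2n + 3.
Matching the n-coefficient: p = -4p + 2 ⇒ p = \frac{2}{5}.
Matching constants: q = 4p - 4q + 3 ⇒ q = \frac{23}{25}.
General: a(n) = A·(-4)^n + \frac{2 n}{5} + \frac{23}{25}.
Apply a(0) = -8: A + \frac{23}{25} = -8 ⇒ A = - \frac{223}{25}.
So a(n) = - \frac{223 \left(-4\right)^{n}}{25} + \frac{2 n}{5} + \frac{23}{25}.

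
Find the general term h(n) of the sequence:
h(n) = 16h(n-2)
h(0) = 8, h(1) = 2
Characteristic equation: x² - 16 = 0, which factors as (x - (4))(x - (-4)) = 0.
Roots r₁ = 4, r₂ = -4 (distinct).
General solution: h(n) = A·(4)^n + B·(-4)^n.
From h(0) = 8: A + B = 8.
From h(1) = 2: 4A - 4B = 2.
Solving: A = \frac{17}{4}, B = \frac{15}{4}.
So h(n) = \frac{15 \left(-4\right)^{n}}{4} + \frac{17 \cdot 4^{n}}{4}.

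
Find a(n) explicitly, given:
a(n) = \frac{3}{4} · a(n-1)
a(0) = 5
Pure geometric recurrence with ratio \frac{3}{4}.
By induction a(n) = a(0) · (\frac{3}{4})^n = 5 \left(\frac{3}{4}\right)^{n}.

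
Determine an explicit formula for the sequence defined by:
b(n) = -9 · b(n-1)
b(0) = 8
Pure geometric recurrence with ratio -9.
By induction b(n) = b(0) · (-9)^n = 8 \left(-9\right)^{n}.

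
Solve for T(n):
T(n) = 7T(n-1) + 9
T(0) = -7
First-order linear non-homogeneous.
Homogeneous solution: T_h(n) = A·(7)^n.
Try constant particular solution T_p = K: K = 7K + 9 ⇒ K = - \frac{3}{2}.
General: T(n) = A·(7)^n - \frac{3}{2}.
Apply T(0) = -7: A - \frac{3}{2} = -7 ⇒ A = - \frac{11}{2}.
So T(n) = - \frac{11 \cdot 7^{n}}{2} - \frac{3}{2}.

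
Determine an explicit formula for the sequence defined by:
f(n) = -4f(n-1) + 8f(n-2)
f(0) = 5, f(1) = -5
Characteristic equation: x² + 4x - 8 = 0.
Discriminant Δ = (-4)² + 4·(8) = 48.
Roots r₁,₂ = (-4 ± √48)/2, so r₁ = -2 + 2 \sqrt{3}, r₂ = - 2 \sqrt{3} - 2.
General solution: f(n) = A·r₁^n + B·r₂^n.
From the initial conditions, A + B = 5 and r₁A + r₂B = -5.
Since r₁ - r₂ = √48: A = (-5 - (5)r₂)/√48 = \frac{5 \sqrt{3}}{12} + \frac{5}{2}, and B = 5 - A = \frac{5}{2} - \frac{5 \sqrt{3}}{12}.
So f(n) = \left(\frac{5 \sqrt{3}}{12} + \frac{5}{2}\right)\left(-2 + 2 \sqrt{3}\right)^n + \left(\frac{5}{2} - \frac{5 \sqrt{3}}{12}\right)\left(- 2 \sqrt{3} - 2\right)^n.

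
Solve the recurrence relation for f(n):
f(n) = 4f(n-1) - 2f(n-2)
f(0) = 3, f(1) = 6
Characteristic equation: x² - 4x + 2 = 0.
Discriminant Δ = (4)² + 4·(-2) = 8.
Roots r₁,₂ = (4 ± √8)/2, so r₁ = \sqrt{2} + 2, r₂ = 2 - \sqrt{2}.
General solution: f(n) = A·r₁^n + B·r₂^n.
From the initial conditions, A + B = 3 and r₁A + r₂B = 6.
Since r₁ - r₂ = √8: A = (6 - (3)r₂)/√8 = \frac{3}{2}, and B = 3 - A = \frac{3}{2}.
So f(n) = \left(\frac{3}{2}\right)\left(\sqrt{2} + 2\right)^n + \left(\frac{3}{2}\right)\left(2 - \sqrt{2}\right)^n.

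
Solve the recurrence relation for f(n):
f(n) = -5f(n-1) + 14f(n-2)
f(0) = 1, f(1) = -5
Characteristic equation: x² + 5x - 14 = 0, which factors as (x - (-7))(x - (2)) = 0.
Roots r₁ = -7, r₂ = 2 (distinct).
General solution: f(n) = A·(-7)^n + B·(2)^n.
From f(0) = 1: A + B = 1.
From f(1) = -5: -7A + 2B = -5.
Solving: A = \frac{7}{9}, B = \frac{2}{9}.
So f(n) = \frac{7 \left(-7\right)^{n}}{9} + \frac{2 \cdot 2^{n}}{9}.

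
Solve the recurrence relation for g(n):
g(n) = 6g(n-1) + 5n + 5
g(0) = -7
First-order linear with linear forcing.
Homogeneous solution: g_h(n) = A·(6)^n.
Try particular g_p(n) = pn + q. Substituting:
  pn + q = 6(p(n-1) + q) + 5n + 5.
Matching the n-coefficient: p = 6p + 5 ⇒ p = -1.
Matching constants: q = -6p + 6q + 5 ⇒ q = - \frac{11}{5}.
General: g(n) = A·(6)^n - n - \frac{11}{5}.
Apply g(0) = -7: A - \frac{11}{5} = -7 ⇒ A = - \frac{24}{5}.
So g(n) = - \frac{24 \cdot 6^{n}}{5} - n - \frac{11}{5}.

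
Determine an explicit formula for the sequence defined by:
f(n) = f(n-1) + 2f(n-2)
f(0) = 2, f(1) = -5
Characteristic equation: x² - x - 2 = 0, which factors as (x - (2))(x - (-1)) = 0.
Roots r₁ = 2, r₂ = -1 (distinct).
General solution: f(n) = A·(2)^n + B·(-1)^n.
From f(0) = 2: A + B = 2.
From f(1) = -5: 2A - B = -5.
Solving: A = -1, B = 3.
So f(n) = 3 \left(-1\right)^{n} - 2^{n}.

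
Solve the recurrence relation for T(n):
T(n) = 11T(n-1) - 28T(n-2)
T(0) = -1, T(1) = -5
Characteristic equation: x² - 11x + 28 = 0, which factors as (x - (4))(x - (7)) = 0.
Roots r₁ = 4, r₂ = 7 (distinct).
General solution: T(n) = A·(4)^n + B·(7)^n.
From T(0) = -1: A + B = -1.
From T(1) = -5: 4A + 7B = -5.
Solving: A = - \frac{2}{3}, B = - \frac{1}{3}.
So T(n) = - \frac{2 \cdot 4^{n}}{3} - \frac{7^{n}}{3}.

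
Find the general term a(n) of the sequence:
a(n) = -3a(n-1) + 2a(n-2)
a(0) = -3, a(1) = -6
Characteristic equation: x² + 3x - 2 = 0.
Discriminant Δ = (-3)² + 4·(2) = 17.
Roots r₁,₂ = (-3 ± √17)/2, so r₁ = - \frac{3}{2} + \frac{\sqrt{17}}{2}, r₂ = - \frac{\sqrt{17}}{2} - \frac{3}{2}.
General solution: a(n) = A·r₁^n + B·r₂^n.
From the initial conditions, A + B = -3 and r₁A + r₂B = -6.
Since r₁ - r₂ = √17: A = (-6 - (-3)r₂)/√17 = - \frac{21 \sqrt{17}}{34} - \frac{3}{2}, and B = -3 - A = - \frac{3}{2} + \frac{21 \sqrt{17}}{34}.
So a(n) = \left(- \frac{21 \sqrt{17}}{34} - \frac{3}{2}\right)\left(- \frac{3}{2} + \frac{\sqrt{17}}{2}\right)^n + \left(- \frac{3}{2} + \frac{21 \sqrt{17}}{34}\right)\left(- \frac{\sqrt{17}}{2} - \frac{3}{2}\right)^n.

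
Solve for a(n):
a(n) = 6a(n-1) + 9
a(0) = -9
First-order linear non-homogeneous.
Homogeneous solution: a_h(n) = A·(6)^n.
Try constant particular solution a_p = K: K = 6K + 9 ⇒ K = - \frac{9}{5}.
General: a(n) = A·(6)^n - \frac{9}{5}.
Apply a(0) = -9: A - \frac{9}{5} = -9 ⇒ A = - \frac{36}{5}.
So a(n) = - \frac{36 \cdot 6^{n}}{5} - \frac{9}{5}.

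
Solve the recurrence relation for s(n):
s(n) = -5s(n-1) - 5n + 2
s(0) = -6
First-order linear with linear forcing.
Homogeneous solution: s_h(n) = A·(-5)^n.
Try particular s_p(n) = pn + q. Substituting:
  pn + q = -5(p(n-1) + q) - 5n + 2.
Matching the n-coefficient: p = -5p - 5 ⇒ p = - \frac{5}{6}.
Matching constants: q = 5p - 5q + 2 ⇒ q = - \frac{13}{36}.
General: s(n) = A·(-5)^n - \frac{5 n}{6} - \frac{13}{36}.
Apply s(0) = -6: A - \frac{13}{36} = -6 ⇒ A = - \frac{203}{36}.
So s(n) = - \frac{203 \left(-5\right)^{n}}{36} - \frac{5 n}{6} - \frac{13}{36}.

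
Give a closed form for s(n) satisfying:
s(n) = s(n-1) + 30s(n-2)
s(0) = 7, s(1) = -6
Characteristic equation: x² - x - 30 = 0, which factors as (x - (-5))(x - (6)) = 0.
Roots r₁ = -5, r₂ = 6 (distinct).
General solution: s(n) = A·(-5)^n + B·(6)^n.
From s(0) = 7: A + B = 7.
From s(1) = -6: -5A + 6B = -6.
Solving: A = \frac{48}{11}, B = \frac{29}{11}.
So s(n) = \frac{48 \left(-5\right)^{n}}{11} + \frac{29 \cdot 6^{n}}{11}.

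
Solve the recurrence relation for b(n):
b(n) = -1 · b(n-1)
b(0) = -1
Pure geometric recurrence with ratio -1.
By induction b(n) = b(0) · (-1)^n = - \left(-1\right)^{n}.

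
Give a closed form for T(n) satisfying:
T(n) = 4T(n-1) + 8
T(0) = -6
First-order linear non-homogeneous.
Homogeneous solution: T_h(n) = A·(4)^n.
Try constant particular solution T_p = K: K = 4K + 8 ⇒ K = - \frac{8}{3}.
General: T(n) = A·(4)^n - \frac{8}{3}.
Apply T(0) = -6: A - \frac{8}{3} = -6 ⇒ A = - \frac{10}{3}.
So T(n) = - \frac{10 \cdot 4^{n}}{3} - \frac{8}{3}.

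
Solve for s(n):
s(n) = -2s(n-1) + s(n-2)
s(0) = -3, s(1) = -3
Characteristic equation: x² + 2x - 1 = 0.
Discriminant Δ = (-2)² + 4·(1) = 8.
Roots r₁,₂ = (-2 ± √8)/2, so r₁ = -1 + \sqrt{2}, r₂ = - \sqrt{2} - 1.
General solution: s(n) = A·r₁^n + B·r₂^n.
From the initial conditions, A + B = -3 and r₁A + r₂B = -3.
Since r₁ - r₂ = √8: A = (-3 - (-3)r₂)/√8 = - \frac{3 \sqrt{2}}{2} - \frac{3}{2}, and B = -3 - A = - \frac{3}{2} + \frac{3 \sqrt{2}}{2}.
So s(n) = \left(- \frac{3 \sqrt{2}}{2} - \frac{3}{2}\right)\left(-1 + \sqrt{2}\right)^n + \left(- \frac{3}{2} + \frac{3 \sqrt{2}}{2}\right)\left(- \sqrt{2} - 1\right)^n.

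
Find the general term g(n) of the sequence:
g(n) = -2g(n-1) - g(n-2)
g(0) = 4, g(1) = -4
Characteristic equation: x² + 2x + 1 = 0, which is (x - (-1))².
Repeated root r = -1.
General solution: g(n) = (A + Bn)·(-1)^n.
From g(0) = 4: A = 4.
From g(1) = -4: (A + B)·(-1) = -4 ⇒ B = 0.
So g(n) = \left(4\right) \cdot (-1)^n.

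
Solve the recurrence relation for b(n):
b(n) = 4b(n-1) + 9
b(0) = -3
First-order linear non-homogeneous.
Homogeneous solution: b_h(n) = A·(4)^n.
Try constant particular solution b_p = K: K = 4K + 9 ⇒ K = -3.
General: b(n) = A·(4)^n - 3.
Apply b(0) = -3: A - 3 = -3 ⇒ A = 0.
So b(n) = -3.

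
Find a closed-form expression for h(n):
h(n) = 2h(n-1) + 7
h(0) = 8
First-order linear non-homogeneous.
Homogeneous solution: h_h(n) = A·(2)^n.
Try constant particular solution h_p = K: K = 2K + 7 ⇒ K = -7.
General: h(n) = A·(2)^n - 7.
Apply h(0) = 8: A - 7 = 8 ⇒ A = 15.
So h(n) = 15 \cdot 2^{n} - 7.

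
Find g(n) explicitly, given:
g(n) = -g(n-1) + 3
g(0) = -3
First-order linear non-homogeneous.
Homogeneous solution: g_h(n) = A·(-1)^n.
Try constant particular solution g_p = K: K = -K + 3 ⇒ K = \frac{3}{2}.
General: g(n) = A·(-1)^n + \frac{3}{2}.
Apply g(0) = -3: A + \frac{3}{2} = -3 ⇒ A = - \frac{9}{2}.
So g(n) = \frac{3}{2} - \frac{9 \left(-1\right)^{n}}{2}.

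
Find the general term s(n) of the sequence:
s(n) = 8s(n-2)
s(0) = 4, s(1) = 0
Characteristic equation: x² - 8 = 0.
Discriminant Δ = (0)² + 4·(8) = 32.
Roots r₁,₂ = (0 ± √32)/2, so r₁ = 2 \sqrt{2}, r₂ = - 2 \sqrt{2}.
General solution: s(n) = A·r₁^n + B·r₂^n.
From the initial conditions, A + B = 4 and r₁A + r₂B = 0.
Since r₁ - r₂ = √32: A = (0 - (4)r₂)/√32 = 2, and B = 4 - A = 2.
So s(n) = \left(2\right)\left(2 \sqrt{2}\right)^n + \left(2\right)\left(- 2 \sqrt{2}\right)^n.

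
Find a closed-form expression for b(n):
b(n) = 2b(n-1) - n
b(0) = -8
First-order linear with linear forcing.
Homogeneous solution: b_h(n) = A·(2)^n.
Try particular b_p(n) = pn + q. Substituting:
  pn + q = 2(p(n-1) + q) - n.
Matching the n-coefficient: p = 2p - 1 ⇒ p = 1.
Matching constants: q = -2p + 2q ⇒ q = 2.
General: b(n) = A·(2)^n + n + 2.
Apply b(0) = -8: A + 2 = -8 ⇒ A = -10.
So b(n) = - 10 \cdot 2^{n} + n + 2.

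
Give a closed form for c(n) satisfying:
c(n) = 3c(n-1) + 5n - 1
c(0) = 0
First-order linear with linear forcing.
Homogeneous solution: c_h(n) = A·(3)^n.
Try particular c_p(n) = pn + q. Substituting:
  pn + q = 3(p(n-1) + q) + 5n - 1.
Matching the n-coefficient: p = 3p + 5 ⇒ p = - \frac{5}{2}.
Matching constants: q = -3p + 3q - 1 ⇒ q = - \frac{13}{4}.
General: c(n) = A·(3)^n - \frac{5 n}{2} - \frac{13}{4}.
Apply c(0) = 0: A - \frac{13}{4} = 0 ⇒ A = \frac{13}{4}.
So c(n) = \frac{13 \cdot 3^{n}}{4} - \frac{5 n}{2} - \frac{13}{4}.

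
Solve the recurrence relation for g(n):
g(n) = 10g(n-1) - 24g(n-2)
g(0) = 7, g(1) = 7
Characteristic equation: x² - 10x + 24 = 0, which factors as (x - (6))(x - (4)) = 0.
Roots r₁ = 6, r₂ = 4 (distinct).
General solution: g(n) = A·(6)^n + B·(4)^n.
From g(0) = 7: A + B = 7.
From g(1) = 7: 6A + 4B = 7.
Solving: A = - \frac{21}{2}, B = \frac{35}{2}.
So g(n) = \frac{35 \cdot 4^{n}}{2} - \frac{21 \cdot 6^{n}}{2}.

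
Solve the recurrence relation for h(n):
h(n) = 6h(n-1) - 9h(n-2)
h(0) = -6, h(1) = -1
Characteristic equation: x² - 6x + 9 = 0, which is (x - (3))².
Repeated root r = 3.
General solution: h(n) = (A + Bn)·(3)^n.
From h(0) = -6: A = -6.
From h(1) = -1: (A + B)·(3) = -1 ⇒ B = \frac{17}{3}.
So h(n) = \left(\frac{17 n}{3} - 6\right) \cdot (3)^n.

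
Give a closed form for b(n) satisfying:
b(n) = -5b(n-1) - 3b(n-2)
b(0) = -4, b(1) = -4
Characteristic equation: x² + 5x + 3 = 0.
Discriminant Δ = (-5)² + 4·(-3) = 13.
Roots r₁,₂ = (-5 ± √13)/2, so r₁ = - \frac{5}{2} + \frac{\sqrt{13}}{2}, r₂ = - \frac{5}{2} - \frac{\sqrt{13}}{2}.
General solution: b(n) = A·r₁^n + B·r₂^n.
From the initial conditions, A + B = -4 and r₁A + r₂B = -4.
Since r₁ - r₂ = √13: A = (-4 - (-4)r₂)/√13 = - \frac{14 \sqrt{13}}{13} - 2, and B = -4 - A = -2 + \frac{14 \sqrt{13}}{13}.
So b(n) = \left(- \frac{14 \sqrt{13}}{13} - 2\right)\left(- \frac{5}{2} + \frac{\sqrt{13}}{2}\right)^n + \left(-2 + \frac{14 \sqrt{13}}{13}\right)\left(- \frac{5}{2} - \frac{\sqrt{13}}{2}\right)^n.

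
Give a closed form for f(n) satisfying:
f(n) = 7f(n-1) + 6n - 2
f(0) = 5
First-order linear with linear forcing.
Homogeneous solution: f_h(n) = A·(7)^n.
Try particular f_p(n) = pn + q. Substituting:
  pn + q = 7(p(n-1) + q) + 6n - 2.
Matching the n-coefficient: p = 7p + 6 ⇒ p = -1.
Matching constants: q = -7p + 7q - 2 ⇒ q = - \frac{5}{6}.
General: f(n) = A·(7)^n - n - \frac{5}{6}.
Apply f(0) = 5: A - \frac{5}{6} = 5 ⇒ A = \frac{35}{6}.
So f(n) = \frac{35 \cdot 7^{n}}{6} - n - \frac{5}{6}.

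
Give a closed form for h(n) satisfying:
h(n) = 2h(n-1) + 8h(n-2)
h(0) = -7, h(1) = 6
Characteristic equation: x² - 2x - 8 = 0, which factors as (x - (4))(x - (-2)) = 0.
Roots r₁ = 4, r₂ = -2 (distinct).
General solution: h(n) = A·(4)^n + B·(-2)^n.
From h(0) = -7: A + B = -7.
From h(1) = 6: 4A - 2B = 6.
Solving: A = - \frac{4}{3}, B = - \frac{17}{3}.
So h(n) = - \frac{17 \left(-2\right)^{n}}{3} - \frac{4 \cdot 4^{n}}{3}.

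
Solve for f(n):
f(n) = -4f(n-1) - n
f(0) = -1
First-order linear with linear forcing.
Homogeneous solution: f_h(n) = A·(-4)^n.
Try particular f_p(n) = pn + q. Substituting:
  pn + q = -4(p(n-1) + q) - n.
Matching the n-coefficient: p = -4p - 1 ⇒ p = - \frac{1}{5}.
Matching constants: q = 4p - 4q ⇒ q = - \frac{4}{25}.
General: f(n) = A·(-4)^n - \frac{n}{5} - \frac{4}{25}.
Apply f(0) = -1: A - \frac{4}{25} = -1 ⇒ A = - \frac{21}{25}.
So f(n) = - \frac{21 \left(-4\right)^{n}}{25} - \frac{n}{5} - \frac{4}{25}.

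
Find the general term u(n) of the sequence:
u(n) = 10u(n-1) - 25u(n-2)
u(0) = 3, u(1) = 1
Characteristic equation: x² - 10x + 25 = 0, which is (x - (5))².
Repeated root r = 5.
General solution: u(n) = (A + Bn)·(5)^n.
From u(0) = 3: A = 3.
From u(1) = 1: (A + B)·(5) = 1 ⇒ B = - \frac{14}{5}.
So u(n) = \left(3 - \frac{14 n}{5}\right) \cdot (5)^n.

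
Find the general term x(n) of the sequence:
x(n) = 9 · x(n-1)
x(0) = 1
Pure geometric recurrence with ratio 9.
By induction x(n) = x(0) · (9)^n = 9^{n}.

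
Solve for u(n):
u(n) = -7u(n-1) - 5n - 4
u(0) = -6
First-order linear with linear forcing.
Homogeneous solution: u_h(n) = A·(-7)^n.
Try particular u_p(n) = pn + q. Substituting:
  pn + q = -7(p(n-1) + q) - 5n - 4.
Matching the n-coefficient: p = -7p - 5 ⇒ p = - \frac{5}{8}.
Matching constants: q = 7p - 7q - 4 ⇒ q = - \frac{67}{64}.
General: u(n) = A·(-7)^n - \frac{5 n}{8} - \frac{67}{64}.
Apply u(0) = -6: A - \frac{67}{64} = -6 ⇒ A = - \frac{317}{64}.
So u(n) = - \frac{317 \left(-7\right)^{n}}{64} - \frac{5 n}{8} - \frac{67}{64}.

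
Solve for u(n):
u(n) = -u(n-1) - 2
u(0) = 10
First-order linear non-homogeneous.
Homogeneous solution: u_h(n) = A·(-1)^n.
Try constant particular solution u_p = K: K = -K - 2 ⇒ K = -1.
General: u(n) = A·(-1)^n - 1.
Apply u(0) = 10: A - 1 = 10 ⇒ A = 11.
So u(n) = 11 \left(-1\right)^{n} - 1.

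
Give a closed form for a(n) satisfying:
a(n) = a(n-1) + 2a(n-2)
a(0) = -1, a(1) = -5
Characteristic equation: x² - x - 2 = 0, which factors as (x - (2))(x - (-1)) = 0.
Roots r₁ = 2, r₂ = -1 (distinct).
General solution: a(n) = A·(2)^n + B·(-1)^n.
From a(0) = -1: A + B = -1.
From a(1) = -5: 2A - B = -5.
Solving: A = -2, B = 1.
So a(n) = \left(-1\right)^{n} - 2 \cdot 2^{n}.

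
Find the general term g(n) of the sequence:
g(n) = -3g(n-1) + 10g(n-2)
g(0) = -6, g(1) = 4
Characteristic equation: x² + 3x - 10 = 0, which factors as (x - (2))(x - (-5)) = 0.
Roots r₁ = 2, r₂ = -5 (distinct).
General solution: g(n) = A·(2)^n + B·(-5)^n.
From g(0) = -6: A + B = -6.
From g(1) = 4: 2A - 5B = 4.
Solving: A = - \frac{26}{7}, B = - \frac{16}{7}.
So g(n) = - \frac{16 \left(-5\right)^{n}}{7} - \frac{26 \cdot 2^{n}}{7}.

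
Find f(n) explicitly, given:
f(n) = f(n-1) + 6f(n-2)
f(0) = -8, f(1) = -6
Characteristic equation: x² - x - 6 = 0, which factors as (x - (-2))(x - (3)) = 0.
Roots r₁ = -2, r₂ = 3 (distinct).
General solution: f(n) = A·(-2)^n + B·(3)^n.
From f(0) = -8: A + B = -8.
From f(1) = -6: -2A + 3B = -6.
Solving: A = - \frac{18}{5}, B = - \frac{22}{5}.
So f(n) = - \frac{18 \left(-2\right)^{n}}{5} - \frac{22 \cdot 3^{n}}{5}.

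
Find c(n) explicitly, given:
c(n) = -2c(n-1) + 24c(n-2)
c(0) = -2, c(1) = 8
Characteristic equation: x² + 2x - 24 = 0, which factors as (x - (4))(x - (-6)) = 0.
Roots r₁ = 4, r₂ = -6 (distinct).
General solution: c(n) = A·(4)^n + B·(-6)^n.
From c(0) = -2: A + B = -2.
From c(1) = 8: 4A - 6B = 8.
Solving: A = - \frac{2}{5}, B = - \frac{8}{5}.
So c(n) = - \frac{8 \left(-6\right)^{n}}{5} - \frac{2 \cdot 4^{n}}{5}.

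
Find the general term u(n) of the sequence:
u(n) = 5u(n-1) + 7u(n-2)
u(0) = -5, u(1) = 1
Characteristic equation: x² - 5x - 7 = 0.
Discriminant Δ = (5)² + 4·(7) = 53.
Roots r₁,₂ = (5 ± √53)/2, so r₁ = \frac{5}{2} + \frac{\sqrt{53}}{2}, r₂ = \frac{5}{2} - \frac{\sqrt{53}}{2}.
General solution: u(n) = A·r₁^n + B·r₂^n.
From the initial conditions, A + B = -5 and r₁A + r₂B = 1.
Since r₁ - r₂ = √53: A = (1 - (-5)r₂)/√53 = - \frac{5}{2} + \frac{27 \sqrt{53}}{106}, and B = -5 - A = - \frac{5}{2} - \frac{27 \sqrt{53}}{106}.
So u(n) = \left(- \frac{5}{2} + \frac{27 \sqrt{53}}{106}\right)\left(\frac{5}{2} + \frac{\sqrt{53}}{2}\right)^n + \left(- \frac{5}{2} - \frac{27 \sqrt{53}}{106}\right)\left(\frac{5}{2} - \frac{\sqrt{53}}{2}\right)^n.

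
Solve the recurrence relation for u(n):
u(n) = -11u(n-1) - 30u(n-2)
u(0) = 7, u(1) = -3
Characteristic equation: x² + 11x + 30 = 0, which factors as (x - (-5))(x - (-6)) = 0.
Roots r₁ = -5, r₂ = -6 (distinct).
General solution: u(n) = A·(-5)^n + B·(-6)^n.
From u(0) = 7: A + B = 7.
From u(1) = -3: -5A - 6B = -3.
Solving: A = 39, B = -32.
So u(n) = 39 \left(-5\right)^{n} - 32 \left(-6\right)^{n}.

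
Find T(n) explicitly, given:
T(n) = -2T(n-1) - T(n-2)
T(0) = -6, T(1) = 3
Characteristic equation: x² + 2x + 1 = 0, which is (x - (-1))².
Repeated root r = -1.
General solution: T(n) = (A + Bn)·(-1)^n.
From T(0) = -6: A = -6.
From T(1) = 3: (A + B)·(-1) = 3 ⇒ B = 3.
So T(n) = \left(3 n - 6\right) \cdot (-1)^n.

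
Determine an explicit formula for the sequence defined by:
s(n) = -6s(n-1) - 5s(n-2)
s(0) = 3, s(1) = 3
Characteristic equation: x² + 6x + 5 = 0, which factors as (x - (-5))(x - (-1)) = 0.
Roots r₁ = -5, r₂ = -1 (distinct).
General solution: s(n) = A·(-5)^n + B·(-1)^n.
From s(0) = 3: A + B = 3.
From s(1) = 3: -5A - B = 3.
Solving: A = - \frac{3}{2}, B = \frac{9}{2}.
So s(n) = \frac{9 \left(-1\right)^{n}}{2} - \frac{3 \left(-5\right)^{n}}{2}.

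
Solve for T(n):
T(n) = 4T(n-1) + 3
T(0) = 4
First-order linear non-homogeneous.
Homogeneous solution: T_h(n) = A·(4)^n.
Try constant particular solution T_p = K: K = 4K + 3 ⇒ K = -1.
General: T(n) = A·(4)^n - 1.
Apply T(0) = 4: A - 1 = 4 ⇒ A = 5.
So T(n) = 5 \cdot 4^{n} - 1.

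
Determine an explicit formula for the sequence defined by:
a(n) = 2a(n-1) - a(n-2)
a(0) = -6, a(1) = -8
Characteristic equation: x² - 2x + 1 = 0, which is (x - (1))².
Repeated root r = 1.
General solution: a(n) = (A + Bn)·(1)^n.
From a(0) = -6: A = -6.
From a(1) = -8: (A + B)·(1) = -8 ⇒ B = -2.
So a(n) = \left(- 2 n - 6\right) \cdot (1)^n.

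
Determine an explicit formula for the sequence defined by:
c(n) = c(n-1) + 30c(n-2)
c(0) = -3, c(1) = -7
Characteristic equation: x² - x - 30 = 0, which factors as (x - (-5))(x - (6)) = 0.
Roots r₁ = -5, r₂ = 6 (distinct).
General solution: c(n) = A·(-5)^n + B·(6)^n.
From c(0) = -3: A + B = -3.
From c(1) = -7: -5A + 6B = -7.
Solving: A = -1, B = -2.
So c(n) = - \left(-5\right)^{n} - 2 \cdot 6^{n}.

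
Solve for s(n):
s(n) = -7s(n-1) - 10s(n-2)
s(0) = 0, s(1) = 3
Characteristic equation: x² + 7x + 10 = 0, which factors as (x - (-2))(x - (-5)) = 0.
Roots r₁ = -2, r₂ = -5 (distinct).
General solution: s(n) = A·(-2)^n + B·(-5)^n.
From s(0) = 0: A + B = 0.
From s(1) = 3: -2A - 5B = 3.
Solving: A = 1, B = -1.
So s(n) = \left(-2\right)^{n} - \left(-5\right)^{n}.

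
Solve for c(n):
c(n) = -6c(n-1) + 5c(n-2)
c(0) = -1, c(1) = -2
Characteristic equation: x² + 6x - 5 = 0.
Discriminant Δ = (-6)² + 4·(5) = 56.
Roots r₁,₂ = (-6 ± √56)/2, so r₁ = -3 + \sqrt{14}, r₂ = - \sqrt{14} - 3.
General solution: c(n) = A·r₁^n + B·r₂^n.
From the initial conditions, A + B = -1 and r₁A + r₂B = -2.
Since r₁ - r₂ = √56: A = (-2 - (-1)r₂)/√56 = - \frac{5 \sqrt{14}}{28} - \frac{1}{2}, and B = -1 - A = - \frac{1}{2} + \frac{5 \sqrt{14}}{28}.
So c(n) = \left(- \frac{5 \sqrt{14}}{28} - \frac{1}{2}\right)\left(-3 + \sqrt{14}\right)^n + \left(- \frac{1}{2} + \frac{5 \sqrt{14}}{28}\right)\left(- \sqrt{14} - 3\right)^n.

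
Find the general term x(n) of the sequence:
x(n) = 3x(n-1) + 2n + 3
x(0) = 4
First-order linear with linear forcing.
Homogeneous solution: x_h(n) = A·(3)^n.
Try particular x_p(n) = pn + q. Substituting:
  pn + q = 3(p(n-1) + q) + 2n + 3.
Matching the n-coefficient: p = 3p + 2 ⇒ p = -1.
Matching constants: q = -3p + 3q + 3 ⇒ q = -3.
General: x(n) = A·(3)^n - n - 3.
Apply x(0) = 4: A - 3 = 4 ⇒ A = 7.
So x(n) = 7 \cdot 3^{n} - n - 3.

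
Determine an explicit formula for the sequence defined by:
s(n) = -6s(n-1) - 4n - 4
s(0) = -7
First-order linear with linear forcing.
Homogeneous solution: s_h(n) = A·(-6)^n.
Try particular s_p(n) = pn + q. Substituting:
  pn + q = -6(p(n-1) + q) - 4n - 4.
Matching the n-coefficient: p = -6p - 4 ⇒ p = - \frac{4}{7}.
Matching constants: q = 6p - 6q - 4 ⇒ q = - \frac{52}{49}.
General: s(n) = A·(-6)^n - \frac{4 n}{7} - \frac{52}{49}.
Apply s(0) = -7: A - \frac{52}{49} = -7 ⇒ A = - \frac{291}{49}.
So s(n) = - \frac{291 \left(-6\right)^{n}}{49} - \frac{4 n}{7} - \frac{52}{49}.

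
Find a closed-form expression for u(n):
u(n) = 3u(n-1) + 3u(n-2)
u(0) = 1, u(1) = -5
Characteristic equation: x² - 3x - 3 = 0.
Discriminant Δ = (3)² + 4·(3) = 21.
Roots r₁,₂ = (3 ± √21)/2, so r₁ = \frac{3}{2} + \frac{\sqrt{21}}{2}, r₂ = \frac{3}{2} - \frac{\sqrt{21}}{2}.
General solution: u(n) = A·r₁^n + B·r₂^n.
From the initial conditions, A + B = 1 and r₁A + r₂B = -5.
Since r₁ - r₂ = √21: A = (-5 - (1)r₂)/√21 = \frac{1}{2} - \frac{13 \sqrt{21}}{42}, and B = 1 - A = \frac{1}{2} + \frac{13 \sqrt{21}}{42}.
So u(n) = \left(\frac{1}{2} - \frac{13 \sqrt{21}}{42}\right)\left(\frac{3}{2} + \frac{\sqrt{21}}{2}\right)^n + \left(\frac{1}{2} + \frac{13 \sqrt{21}}{42}\right)\left(\frac{3}{2} - \frac{\sqrt{21}}{2}\right)^n.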